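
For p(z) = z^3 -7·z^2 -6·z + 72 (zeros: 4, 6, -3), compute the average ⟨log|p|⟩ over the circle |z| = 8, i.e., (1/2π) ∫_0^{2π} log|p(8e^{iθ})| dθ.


Zeros: -3, 4, 6; r = 8.
Inside |z| < r: -3, 4, 6. Outside (|z| ≥ r): ∅.
p(0) = 72, so log|p(0)| = log(72) = 4.2767.
Apply Jensen: I(r) = log|p(0)| + Σ_k log(r/|z_k|), summed over zeros inside |z| < r.
  log(r/|z_k|) for z_k = 4: log(8/4) = 0.6931
  log(r/|z_k|) for z_k = 6: log(8/6) = 0.2877
  log(r/|z_k|) for z_k = -3: log(8/3) = 0.9808
Sum over inside zeros: 1.9617.
I(r) = log|p(0)| + (inside sum) = 4.2767 + 1.9617 = 6.2383.
Closed form (all zeros inside, monic): I(r) = n·log(r) = 3·log(8) = 6.2383. ✓

I(r) ≈ 6.2383.


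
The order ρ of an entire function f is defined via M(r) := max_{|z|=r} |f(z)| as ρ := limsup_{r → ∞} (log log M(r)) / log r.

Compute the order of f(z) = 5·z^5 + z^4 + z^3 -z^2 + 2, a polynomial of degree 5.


|f(z)| ≤ Σ|c_k|·r^k = O(r^5) as r → ∞. Polynomial growth is O(e^{r^ε}) for every ε > 0 (since r^5/e^{r^ε} → 0), so ρ ≤ ε for all ε > 0, i.e. ρ = 0. Every nonconstant polynomial has order 0.
Therefore ρ = 0.

Order ρ = 0.


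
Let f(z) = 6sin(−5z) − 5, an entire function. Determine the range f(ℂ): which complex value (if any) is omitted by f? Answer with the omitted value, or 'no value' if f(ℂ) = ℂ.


Little Picard bounds the complement of f(ℂ) to at most one point.
sin is entire and surjective onto ℂ: for every w ∈ ℂ, sin(ζ) = w has a solution ζ ∈ ℂ (e.g., via the complex inverse arcsin). With ζ = −5z this gives z = ζ/(-5). Then 6·sin(−5z) takes every value in 6·ℂ = ℂ, and adding -5 is a bijection of ℂ. So f is surjective and omits no value. (Note: only on the real line is sin bounded by [−1, 1].)

Omitted value: no value.


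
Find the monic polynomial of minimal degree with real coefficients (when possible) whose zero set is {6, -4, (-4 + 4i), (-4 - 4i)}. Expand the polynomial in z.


The polynomial is p(z) = ∏_{α ∈ S} (z − α), where S = {6, -4, (-4 + 4i), (-4 - 4i)}.
Expanding the product yields: p(z) = z^4 + 6·z^3 -8·z^2 -256·z -768.
Note conjugate pairs combine to real quadratics: (z − (-4+4i))(z − (-4−4i)) = z² + 8z + 32.
The resulting polynomial has degree 4 and real coefficients as required.

p(z) = z^4 + 6·z^3 -8·z^2 -256·z -768.


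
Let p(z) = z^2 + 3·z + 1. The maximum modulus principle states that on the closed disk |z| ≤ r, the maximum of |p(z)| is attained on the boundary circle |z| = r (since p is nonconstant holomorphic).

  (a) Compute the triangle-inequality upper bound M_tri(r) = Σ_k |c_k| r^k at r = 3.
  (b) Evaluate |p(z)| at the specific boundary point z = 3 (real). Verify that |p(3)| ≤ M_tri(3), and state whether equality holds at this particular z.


Coefficients: c_0 = 1, c_1 = 3, c_2 = 1. Radius r = 3.
Part (a). Triangle bound: M_tri(r) = Σ_k |c_k| r^k
  = |1|·3^0 + |3|·3^1 + |1|·3^2
  = 1 + 9 + 9 = 19.
This bounds M(r) := max_{|z|=r} |p(z)| from above; equality holds iff all terms c_k z^k can be made to align in phase at a single z on |z|=r.
Part (b). At z = 3 (real, on the circle |z| = r):
  p(3) = (1)·3^0 + (3)·3^1 + (1)·3^2 = 19.
  |p(3)| = 19.
Since all nonzero coefficients share the same sign, |p(3)| = 19 = M_tri(3); the triangle bound is attained at z = 3, so in fact M(r) = 19.

M_tri(3) = 19; |p(3)| = 19; equality at z=3: yes.


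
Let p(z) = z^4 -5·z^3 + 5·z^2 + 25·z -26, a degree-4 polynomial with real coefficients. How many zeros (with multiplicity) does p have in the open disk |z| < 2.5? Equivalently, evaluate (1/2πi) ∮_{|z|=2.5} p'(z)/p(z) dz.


The zeros of p are: (3 + 2i), (3 - 2i), 1, -2.
Their magnitudes are: 3.606, 3.606, 1, 2.
Zeros with |z| < R = 2.5: 1, -2.
Count = 2.
By the argument principle, (1/2πi) ∮_{|z|=R} p'(z)/p(z) dz equals exactly this count.

Number of zeros inside |z| < 2.5: 2.


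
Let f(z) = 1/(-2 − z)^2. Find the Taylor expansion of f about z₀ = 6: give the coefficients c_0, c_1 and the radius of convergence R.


Let w = z − z₀, so z = z₀ + w.
Then -2 − z = -2 − (z₀ + w) = (-2 − z₀) − w = -8 − w.
f(z) = 1/(-8 − w)^2 = (1/(-8)^2) · (1 − w/(-8))^{−2}.
By the binomial series (1−u)^{−2} = Σ_{n≥0} C(n+1, 1) u^n for |u|<1, with u = w/(-8):
  c_n = C(n+1, 1) / (-8)^(n+2).
  c_0 = 1/(-8)^2 = 1/64.
  c_1 = 2/(-8)^3 = -1/256.
The series is valid for |w/d| < 1, i.e. |z − z₀| < |d|.
Radius of convergence: R = |-2 − z₀| = |-8| = 8 (distance from z₀ to the singularity z = -2).

c_0 = 1/64, c_1 = -1/256; R = 8.


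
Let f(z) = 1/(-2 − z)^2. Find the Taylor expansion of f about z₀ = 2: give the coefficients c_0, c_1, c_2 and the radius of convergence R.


Let w = z − z₀, so z = z₀ + w.
Then -2 − z = -2 − (z₀ + w) = (-2 − z₀) − w = -4 − w.
f(z) = 1/(-4 − w)^2 = (1/(-4)^2) · (1 − w/(-4))^{−2}.
By the binomial series (1−u)^{−2} = Σ_{n≥0} C(n+1, 1) u^n for |u|<1, with u = w/(-4):
  c_n = C(n+1, 1) / (-4)^(n+2).
  c_0 = 1/(-4)^2 = 1/16.
  c_1 = 2/(-4)^3 = -1/32.
  c_2 = 3/(-4)^4 = 3/256.
The series is valid for |w/d| < 1, i.e. |z − z₀| < |d|.
Radius of convergence: R = |-2 − z₀| = |-4| = 4 (distance from z₀ to the singularity z = -2).

c_0 = 1/16, c_1 = -1/32, c_2 = 3/256; R = 4.


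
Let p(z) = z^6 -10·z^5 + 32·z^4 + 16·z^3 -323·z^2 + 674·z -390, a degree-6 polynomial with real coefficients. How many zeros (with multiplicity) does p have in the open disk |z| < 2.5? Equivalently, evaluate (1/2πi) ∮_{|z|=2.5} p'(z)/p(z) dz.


The zeros of p are: -3, 1, (3 + 1i), (3 - 1i), (3 + 2i), (3 - 2i).
Their magnitudes are: 3, 1, 3.162, 3.162, 3.606, 3.606.
Zeros with |z| < R = 2.5: 1.
Count = 1.
By the argument principle, (1/2πi) ∮_{|z|=R} p'(z)/p(z) dz equals exactly this count.

Number of zeros inside |z| < 2.5: 1.


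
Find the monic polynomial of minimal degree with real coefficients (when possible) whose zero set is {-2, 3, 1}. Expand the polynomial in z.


The polynomial is p(z) = ∏_{α ∈ S} (z − α), where S = {-2, 3, 1}.
Expanding the product yields: p(z) = z^3 -2·z^2 -5·z + 6.
The resulting polynomial has degree 3 and real coefficients as required.

p(z) = z^3 -2·z^2 -5·z + 6.


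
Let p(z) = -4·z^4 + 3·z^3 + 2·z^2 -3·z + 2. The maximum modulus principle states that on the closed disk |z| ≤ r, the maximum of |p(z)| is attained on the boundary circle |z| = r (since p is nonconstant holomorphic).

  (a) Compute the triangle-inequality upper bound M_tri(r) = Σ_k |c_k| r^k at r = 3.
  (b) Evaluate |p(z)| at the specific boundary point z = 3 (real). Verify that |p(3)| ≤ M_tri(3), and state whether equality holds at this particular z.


Coefficients: c_0 = 2, c_1 = -3, c_2 = 2, c_3 = 3, c_4 = -4. Radius r = 3.
Part (a). Triangle bound: M_tri(r) = Σ_k |c_k| r^k
  = |2|·3^0 + |-3|·3^1 + |2|·3^2 + |3|·3^3 + |-4|·3^4
  = 2 + 9 + 18 + 81 + 324 = 434.
This bounds M(r) := max_{|z|=r} |p(z)| from above; equality holds iff all terms c_k z^k can be made to align in phase at a single z on |z|=r.
Part (b). At z = 3 (real, on the circle |z| = r):
  p(3) = (2)·3^0 + (-3)·3^1 + (2)·3^2 + (3)·3^3 + (-4)·3^4 = -232.
  |p(3)| = 232.
Check: |p(3)| = 232 ≤ 434 = M_tri(3). ✓ Equality does not hold at z = 3 (the coefficients have mixed signs, so the terms do not all align in phase there).

M_tri(3) = 434; |p(3)| = 232; equality at z=3: no.


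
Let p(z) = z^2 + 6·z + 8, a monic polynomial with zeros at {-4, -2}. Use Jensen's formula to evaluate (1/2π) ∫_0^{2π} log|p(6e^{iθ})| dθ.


Zeros: -4, -2; r = 6.
Inside |z| < r: -4, -2. Outside (|z| ≥ r): ∅.
p(0) = 8, so log|p(0)| = log(8) = 2.0794.
Apply Jensen: I(r) = log|p(0)| + Σ_k log(r/|z_k|), summed over zeros inside |z| < r.
  log(r/|z_k|) for z_k = -4: log(6/4) = 0.4055
  log(r/|z_k|) for z_k = -2: log(6/2) = 1.0986
Sum over inside zeros: 1.5041.
I(r) = log|p(0)| + (inside sum) = 2.0794 + 1.5041 = 3.5835.
Closed form (all zeros inside, monic): I(r) = n·log(r) = 2·log(6) = 3.5835. ✓

I(r) ≈ 3.5835.


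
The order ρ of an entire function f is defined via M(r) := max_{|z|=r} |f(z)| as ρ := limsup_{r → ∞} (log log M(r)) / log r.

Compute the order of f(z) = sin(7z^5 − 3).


Write sin(w) = (e^{iw} ± e^{−iw})/(2 or 2i), so |sin(w)| ≤ e^{|w|}. With w = 7z^5 − 3, |w| ≤ 7r^5 + 3 on |z|=r, giving M(r) ≤ e^{7r^5 + 3} and ρ ≤ 5. For the lower bound, choose z on |z|=r with 7z^5 purely imaginary of modulus 7r^5; then |sin(7z^5 − 3)| grows like e^{7r^5}/2, so ρ ≥ 5. Hence ρ = 5.
Therefore ρ = 5.

Order ρ = 5.


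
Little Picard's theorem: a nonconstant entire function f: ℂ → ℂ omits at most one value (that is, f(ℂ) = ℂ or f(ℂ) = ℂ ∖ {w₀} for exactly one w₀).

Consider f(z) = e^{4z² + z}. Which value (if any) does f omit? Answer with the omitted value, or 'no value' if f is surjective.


Little Picard bounds the complement of f(ℂ) to at most one point.
The exponent g(z) = 4z² + z is a nonconstant polynomial, hence surjective onto ℂ. So e^{g(z)} takes every value in {e^w : w ∈ ℂ} = ℂ ∖ {0}. Adding 0 shifts the range to ℂ ∖ {0}. f omits exactly 0.

Omitted value: 0.


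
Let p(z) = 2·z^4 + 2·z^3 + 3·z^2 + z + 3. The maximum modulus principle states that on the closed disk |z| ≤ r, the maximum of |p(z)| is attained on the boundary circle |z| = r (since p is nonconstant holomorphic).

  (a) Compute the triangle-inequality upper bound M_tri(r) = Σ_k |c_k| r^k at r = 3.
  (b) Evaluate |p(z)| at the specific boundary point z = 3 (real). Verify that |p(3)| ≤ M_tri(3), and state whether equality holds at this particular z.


Coefficients: c_0 = 3, c_1 = 1, c_2 = 3, c_3 = 2, c_4 = 2. Radius r = 3.
Part (a). Triangle bound: M_tri(r) = Σ_k |c_k| r^k
  = |3|·3^0 + |1|·3^1 + |3|·3^2 + |2|·3^3 + |2|·3^4
  = 3 + 3 + 27 + 54 + 162 = 249.
This bounds M(r) := max_{|z|=r} |p(z)| from above; equality holds iff all terms c_k z^k can be made to align in phase at a single z on |z|=r.
Part (b). At z = 3 (real, on the circle |z| = r):
  p(3) = (3)·3^0 + (1)·3^1 + (3)·3^2 + (2)·3^3 + (2)·3^4 = 249.
  |p(3)| = 249.
Since all nonzero coefficients share the same sign, |p(3)| = 249 = M_tri(3); the triangle bound is attained at z = 3, so in fact M(r) = 249.

M_tri(3) = 249; |p(3)| = 249; equality at z=3: yes.


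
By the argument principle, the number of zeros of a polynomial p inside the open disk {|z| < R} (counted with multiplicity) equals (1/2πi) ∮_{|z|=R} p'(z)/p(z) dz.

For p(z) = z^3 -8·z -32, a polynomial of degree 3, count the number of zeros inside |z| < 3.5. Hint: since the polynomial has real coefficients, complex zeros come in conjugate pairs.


The zeros of p are: (-2 + 2i), (-2 - 2i), 4.
Their magnitudes are: 2.828, 2.828, 4.
Zeros with |z| < R = 3.5: (-2 + 2i), (-2 - 2i).
Count = 2.
By the argument principle, (1/2πi) ∮_{|z|=R} p'(z)/p(z) dz equals exactly this count.

Number of zeros inside |z| < 3.5: 2.


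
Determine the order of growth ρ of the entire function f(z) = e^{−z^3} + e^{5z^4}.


Each summand is entire of order 3 and 4 respectively (as in the single-exponential case). The order of a sum is at most the max of the orders, so ρ ≤ 4. For the lower bound: on |z|=r choose arg z so that 5z^4 is real positive; then |e^{5z^4}| = e^{5r^4} while |e^{-1z^3}| ≤ e^{1r^3} = o(e^{5r^4}). So |f| ≥ e^{5r^4}(1 − o(1)) and ρ ≥ 4. Hence ρ = max(3, 4) = 4.
Therefore ρ = 4.

Order ρ = 4.


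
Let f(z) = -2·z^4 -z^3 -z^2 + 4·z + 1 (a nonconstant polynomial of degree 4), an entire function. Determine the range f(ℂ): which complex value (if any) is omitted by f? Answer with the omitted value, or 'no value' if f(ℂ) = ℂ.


Little Picard bounds the complement of f(ℂ) to at most one point.
For every w ∈ ℂ, the equation p(z) − w = 0 is a nonconstant polynomial in z and hence has at least one root by the fundamental theorem of algebra. So p is surjective onto ℂ, omitting no value.

Omitted value: no value.


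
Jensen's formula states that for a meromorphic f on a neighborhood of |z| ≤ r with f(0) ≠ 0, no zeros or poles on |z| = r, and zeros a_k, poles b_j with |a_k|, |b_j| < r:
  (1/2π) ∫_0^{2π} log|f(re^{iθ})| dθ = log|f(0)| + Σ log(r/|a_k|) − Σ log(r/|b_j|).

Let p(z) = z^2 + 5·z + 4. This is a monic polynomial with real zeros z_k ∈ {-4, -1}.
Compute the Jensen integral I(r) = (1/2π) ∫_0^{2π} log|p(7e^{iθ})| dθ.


Zeros: -4, -1; r = 7.
Inside |z| < r: -4, -1. Outside (|z| ≥ r): ∅.
p(0) = 4, so log|p(0)| = log(4) = 1.3863.
Apply Jensen: I(r) = log|p(0)| + Σ_k log(r/|z_k|), summed over zeros inside |z| < r.
  log(r/|z_k|) for z_k = -4: log(7/4) = 0.5596
  log(r/|z_k|) for z_k = -1: log(7/1) = 1.9459
Sum over inside zeros: 2.5055.
I(r) = log|p(0)| + (inside sum) = 1.3863 + 2.5055 = 3.8918.
Closed form (all zeros inside, monic): I(r) = n·log(r) = 2·log(7) = 3.8918. ✓

I(r) ≈ 3.8918.


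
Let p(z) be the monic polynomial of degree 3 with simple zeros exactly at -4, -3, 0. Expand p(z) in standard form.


The polynomial is p(z) = ∏_{α ∈ S} (z − α), where S = {-4, -3, 0}.
Expanding the product yields: p(z) = z^3 + 7·z^2 + 12·z.
The resulting polynomial has degree 3 and real coefficients as required.

p(z) = z^3 + 7·z^2 + 12·z.


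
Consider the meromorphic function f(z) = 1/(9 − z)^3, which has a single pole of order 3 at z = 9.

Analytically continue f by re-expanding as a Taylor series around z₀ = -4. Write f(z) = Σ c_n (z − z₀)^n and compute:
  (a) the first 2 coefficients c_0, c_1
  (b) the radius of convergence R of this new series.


Let w = z − z₀, so z = z₀ + w.
Then 9 − z = 9 − (z₀ + w) = (9 − z₀) − w = 13 − w.
f(z) = 1/(13 − w)^3 = (1/(13)^3) · (1 − w/(13))^{−3}.
By the binomial series (1−u)^{−3} = Σ_{n≥0} C(n+2, 2) u^n for |u|<1, with u = w/(13):
  c_n = C(n+2, 2) / (13)^(n+3).
  c_0 = 1/(13)^3 = 1/2197.
  c_1 = 3/(13)^4 = 3/28561.
The series is valid for |w/d| < 1, i.e. |z − z₀| < |d|.
Radius of convergence: R = |9 − z₀| = |13| = 13 (distance from z₀ to the singularity z = 9).

c_0 = 1/2197, c_1 = 3/28561; R = 13.


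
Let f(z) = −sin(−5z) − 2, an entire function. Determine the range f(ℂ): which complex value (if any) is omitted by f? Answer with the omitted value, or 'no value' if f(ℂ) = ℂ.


Little Picard bounds the complement of f(ℂ) to at most one point.
sin is entire and surjective onto ℂ: for every w ∈ ℂ, sin(ζ) = w has a solution ζ ∈ ℂ (e.g., via the complex inverse arcsin). With ζ = −5z this gives z = ζ/(-5). Then -1·sin(−5z) takes every value in -1·ℂ = ℂ, and adding -2 is a bijection of ℂ. So f is surjective and omits no value. (Note: only on the real line is sin bounded by [−1, 1].)

Omitted value: no value.


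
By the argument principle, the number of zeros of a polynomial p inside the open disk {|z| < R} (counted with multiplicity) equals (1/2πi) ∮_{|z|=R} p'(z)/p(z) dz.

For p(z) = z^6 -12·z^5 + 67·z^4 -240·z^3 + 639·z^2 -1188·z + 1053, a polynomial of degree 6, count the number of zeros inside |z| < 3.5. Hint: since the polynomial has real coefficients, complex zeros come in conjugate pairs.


The zeros of p are: (0 + 3i), (0 - 3i), 3, 3, (3 + 2i), (3 - 2i).
Their magnitudes are: 3, 3, 3, 3, 3.606, 3.606.
Zeros with |z| < R = 3.5: (0 + 3i), (0 - 3i), 3, 3.
Count = 4.
By the argument principle, (1/2πi) ∮_{|z|=R} p'(z)/p(z) dz equals exactly this count.

Number of zeros inside |z| < 3.5: 4.


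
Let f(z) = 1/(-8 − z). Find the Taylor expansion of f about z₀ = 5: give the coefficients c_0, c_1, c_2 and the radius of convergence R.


Let w = z − z₀, so z = z₀ + w.
Then -8 − z = -8 − (z₀ + w) = (-8 − z₀) − w = -13 − w.
f(z) = 1/(-13 − w) = (1/(-13)) · 1/(1 − w/(-13)) = Σ_{n≥0} w^n / (-13)^(n+1).
So c_n = 1/(-13)^(n+1):
  c_0 = 1/(-13)^1 = -1/13.
  c_1 = 1/(-13)^2 = 1/169.
  c_2 = 1/(-13)^3 = -1/2197.
The series is valid for |w/d| < 1, i.e. |z − z₀| < |d|.
Radius of convergence: R = |-8 − z₀| = |-13| = 13 (distance from z₀ to the singularity z = -8).

c_0 = -1/13, c_1 = 1/169, c_2 = -1/2197; R = 13.


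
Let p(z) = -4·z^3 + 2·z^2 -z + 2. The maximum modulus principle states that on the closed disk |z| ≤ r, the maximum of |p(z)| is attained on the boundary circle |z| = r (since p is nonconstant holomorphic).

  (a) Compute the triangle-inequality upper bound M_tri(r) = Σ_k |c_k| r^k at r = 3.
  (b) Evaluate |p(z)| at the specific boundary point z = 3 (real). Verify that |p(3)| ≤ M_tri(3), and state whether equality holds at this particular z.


Coefficients: c_0 = 2, c_1 = -1, c_2 = 2, c_3 = -4. Radius r = 3.
Part (a). Triangle bound: M_tri(r) = Σ_k |c_k| r^k
  = |2|·3^0 + |-1|·3^1 + |2|·3^2 + |-4|·3^3
  = 2 + 3 + 18 + 108 = 131.
This bounds M(r) := max_{|z|=r} |p(z)| from above; equality holds iff all terms c_k z^k can be made to align in phase at a single z on |z|=r.
Part (b). At z = 3 (real, on the circle |z| = r):
  p(3) = (2)·3^0 + (-1)·3^1 + (2)·3^2 + (-4)·3^3 = -91.
  |p(3)| = 91.
Check: |p(3)| = 91 ≤ 131 = M_tri(3). ✓ Equality does not hold at z = 3 (the coefficients have mixed signs, so the terms do not all align in phase there).

M_tri(3) = 131; |p(3)| = 91; equality at z=3: no.


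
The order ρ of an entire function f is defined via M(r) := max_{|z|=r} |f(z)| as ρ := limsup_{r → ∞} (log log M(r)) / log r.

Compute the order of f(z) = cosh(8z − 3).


cosh(w) is a linear combination of e^{iw} and e^{−iw} (or e^w, e^{−w} in the hyperbolic case), so |cosh(w)| ≤ e^{|w|}. With w = 8z − 3, |w| ≤ 8|z| + 3 = 8r + 3 on |z| = r, giving M(r) ≤ e^{8r + 3}, so ρ ≤ 1. On a suitable ray (z = it for sin/cos; z = t for sinh/cosh, t real → ∞), |cosh(8z − 3)| grows like e^{8|t|}/2, so ρ ≥ 1. Hence ρ = 1.
Therefore ρ = 1.

Order ρ = 1.


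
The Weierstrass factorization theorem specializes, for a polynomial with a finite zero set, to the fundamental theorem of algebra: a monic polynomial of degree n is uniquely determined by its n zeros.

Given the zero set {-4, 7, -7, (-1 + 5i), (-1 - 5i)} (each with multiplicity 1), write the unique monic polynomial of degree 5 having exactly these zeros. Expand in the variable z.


The polynomial is p(z) = ∏_{α ∈ S} (z − α), where S = {-4, 7, -7, (-1 + 5i), (-1 - 5i)}.
Expanding the product yields: p(z) = z^5 + 6·z^4 -15·z^3 -190·z^2 -1666·z -5096.
Note conjugate pairs combine to real quadratics: (z − (-1+5i))(z − (-1−5i)) = z² + 2z + 26.
The resulting polynomial has degree 5 and real coefficients as required.

p(z) = z^5 + 6·z^4 -15·z^3 -190·z^2 -1666·z -5096.


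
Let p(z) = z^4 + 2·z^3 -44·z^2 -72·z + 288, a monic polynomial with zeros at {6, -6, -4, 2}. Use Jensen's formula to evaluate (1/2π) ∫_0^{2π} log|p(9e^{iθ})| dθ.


Zeros: -6, -4, 2, 6; r = 9.
Inside |z| < r: -6, -4, 2, 6. Outside (|z| ≥ r): ∅.
p(0) = 288, so log|p(0)| = log(288) = 5.6630.
Apply Jensen: I(r) = log|p(0)| + Σ_k log(r/|z_k|), summed over zeros inside |z| < r.
  log(r/|z_k|) for z_k = 6: log(9/6) = 0.4055
  log(r/|z_k|) for z_k = -6: log(9/6) = 0.4055
  log(r/|z_k|) for z_k = -4: log(9/4) = 0.8109
  log(r/|z_k|) for z_k = 2: log(9/2) = 1.5041
Sum over inside zeros: 3.1259.
I(r) = log|p(0)| + (inside sum) = 5.6630 + 3.1259 = 8.7889.
Closed form (all zeros inside, monic): I(r) = n·log(r) = 4·log(9) = 8.7889. ✓

I(r) ≈ 8.7889.


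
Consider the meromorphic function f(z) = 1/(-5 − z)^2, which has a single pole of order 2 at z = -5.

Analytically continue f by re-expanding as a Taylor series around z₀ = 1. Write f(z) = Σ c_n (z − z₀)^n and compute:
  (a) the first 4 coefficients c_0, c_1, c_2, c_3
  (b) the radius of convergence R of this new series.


Let w = z − z₀, so z = z₀ + w.
Then -5 − z = -5 − (z₀ + w) = (-5 − z₀) − w = -6 − w.
f(z) = 1/(-6 − w)^2 = (1/(-6)^2) · (1 − w/(-6))^{−2}.
By the binomial series (1−u)^{−2} = Σ_{n≥0} C(n+1, 1) u^n for |u|<1, with u = w/(-6):
  c_n = C(n+1, 1) / (-6)^(n+2).
  c_0 = 1/(-6)^2 = 1/36.
  c_1 = 2/(-6)^3 = -1/108.
  c_2 = 3/(-6)^4 = 1/432.
  c_3 = 4/(-6)^5 = -1/1944.
The series is valid for |w/d| < 1, i.e. |z − z₀| < |d|.
Radius of convergence: R = |-5 − z₀| = |-6| = 6 (distance from z₀ to the singularity z = -5).

c_0 = 1/36, c_1 = -1/108, c_2 = 1/432, c_3 = -1/1944; R = 6.


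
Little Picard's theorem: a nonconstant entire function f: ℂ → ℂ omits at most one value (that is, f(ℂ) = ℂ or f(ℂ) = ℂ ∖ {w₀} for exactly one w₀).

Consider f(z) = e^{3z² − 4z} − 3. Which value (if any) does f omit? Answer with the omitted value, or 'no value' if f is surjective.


Little Picard bounds the complement of f(ℂ) to at most one point.
The exponent g(z) = 3z² − 4z is a nonconstant polynomial, hence surjective onto ℂ. So e^{g(z)} takes every value in {e^w : w ∈ ℂ} = ℂ ∖ {0}. Adding -3 shifts the range to ℂ ∖ {-3}. f omits exactly -3.

Omitted value: -3.


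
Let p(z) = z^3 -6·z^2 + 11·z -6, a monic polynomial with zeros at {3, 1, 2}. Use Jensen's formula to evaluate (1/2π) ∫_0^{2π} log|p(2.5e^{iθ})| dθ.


Zeros: 1, 2, 3; r = 2.5.
Inside |z| < r: 1, 2. Outside (|z| ≥ r): 3.
p(0) = -6, so log|p(0)| = log(6) = 1.7918.
Apply Jensen: I(r) = log|p(0)| + Σ_k log(r/|z_k|), summed over zeros inside |z| < r.
  log(r/|z_k|) for z_k = 1: log(2.5/1) = 0.9163
  log(r/|z_k|) for z_k = 2: log(2.5/2) = 0.2231
  Outside zeros (3) contribute nothing to the Jensen sum.
Sum over inside zeros: 1.1394.
I(r) = log|p(0)| + (inside sum) = 1.7918 + 1.1394 = 2.9312.
Note: since some zeros are outside |z| ≤ r, the simplified n·log(r) form does NOT apply — only the inside zeros contribute.

I(r) ≈ 2.9312.


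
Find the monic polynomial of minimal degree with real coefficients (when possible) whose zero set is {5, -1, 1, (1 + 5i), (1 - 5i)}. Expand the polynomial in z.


The polynomial is p(z) = ∏_{α ∈ S} (z − α), where S = {5, -1, 1, (1 + 5i), (1 - 5i)}.
Expanding the product yields: p(z) = z^5 -7·z^4 + 35·z^3 -123·z^2 -36·z + 130.
Note conjugate pairs combine to real quadratics: (z − (1+5i))(z − (1−5i)) = z² − 2z + 26.
The resulting polynomial has degree 5 and real coefficients as required.

p(z) = z^5 -7·z^4 + 35·z^3 -123·z^2 -36·z + 130.


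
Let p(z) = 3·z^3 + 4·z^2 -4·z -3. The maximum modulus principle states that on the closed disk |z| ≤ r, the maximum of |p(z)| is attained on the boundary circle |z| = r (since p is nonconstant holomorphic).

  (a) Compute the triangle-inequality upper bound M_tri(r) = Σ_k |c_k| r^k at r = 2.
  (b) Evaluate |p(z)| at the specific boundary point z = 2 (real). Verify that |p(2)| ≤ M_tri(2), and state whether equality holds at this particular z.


Coefficients: c_0 = -3, c_1 = -4, c_2 = 4, c_3 = 3. Radius r = 2.
Part (a). Triangle bound: M_tri(r) = Σ_k |c_k| r^k
  = |-3|·2^0 + |-4|·2^1 + |4|·2^2 + |3|·2^3
  = 3 + 8 + 16 + 24 = 51.
This bounds M(r) := max_{|z|=r} |p(z)| from above; equality holds iff all terms c_k z^k can be made to align in phase at a single z on |z|=r.
Part (b). At z = 2 (real, on the circle |z| = r):
  p(2) = (-3)·2^0 + (-4)·2^1 + (4)·2^2 + (3)·2^3 = 29.
  |p(2)| = 29.
Check: |p(2)| = 29 ≤ 51 = M_tri(2). ✓ Equality does not hold at z = 2 (the coefficients have mixed signs, so the terms do not all align in phase there).

M_tri(2) = 51; |p(2)| = 29; equality at z=2: no.


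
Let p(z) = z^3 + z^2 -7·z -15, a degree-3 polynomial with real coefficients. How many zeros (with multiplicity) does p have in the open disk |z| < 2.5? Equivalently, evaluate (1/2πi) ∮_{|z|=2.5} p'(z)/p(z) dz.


The zeros of p are: (-2 + 1i), (-2 - 1i), 3.
Their magnitudes are: 2.236, 2.236, 3.
Zeros with |z| < R = 2.5: (-2 + 1i), (-2 - 1i).
Count = 2.
By the argument principle, (1/2πi) ∮_{|z|=R} p'(z)/p(z) dz equals exactly this count.

Number of zeros inside |z| < 2.5: 2.


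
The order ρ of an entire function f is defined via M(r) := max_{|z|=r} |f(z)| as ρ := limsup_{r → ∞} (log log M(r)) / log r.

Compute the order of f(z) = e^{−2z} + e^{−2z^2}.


Each summand is entire of order 1 and 2 respectively (as in the single-exponential case). The order of a sum is at most the max of the orders, so ρ ≤ 2. For the lower bound: on |z|=r choose arg z so that -2z^2 is real positive; then |e^{-2z^2}| = e^{2r^2} while |e^{-2z}| ≤ e^{2r^1} = o(e^{2r^2}). So |f| ≥ e^{2r^2}(1 − o(1)) and ρ ≥ 2. Hence ρ = max(1, 2) = 2.
Therefore ρ = 2.

Order ρ = 2.


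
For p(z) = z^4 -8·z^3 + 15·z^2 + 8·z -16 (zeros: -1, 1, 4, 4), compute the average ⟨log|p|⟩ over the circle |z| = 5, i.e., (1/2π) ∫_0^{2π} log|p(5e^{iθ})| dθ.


Zeros: -1, 1, 4, 4; r = 5.
Inside |z| < r: -1, 1, 4, 4. Outside (|z| ≥ r): ∅.
p(0) = -16, so log|p(0)| = log(16) = 2.7726.
Apply Jensen: I(r) = log|p(0)| + Σ_k log(r/|z_k|), summed over zeros inside |z| < r.
  log(r/|z_k|) for z_k = -1: log(5/1) = 1.6094
  log(r/|z_k|) for z_k = 1: log(5/1) = 1.6094
  log(r/|z_k|) for z_k = 4: log(5/4) = 0.2231
  log(r/|z_k|) for z_k = 4: log(5/4) = 0.2231
Sum over inside zeros: 3.6652.
I(r) = log|p(0)| + (inside sum) = 2.7726 + 3.6652 = 6.4378.
Closed form (all zeros inside, monic): I(r) = n·log(r) = 4·log(5) = 6.4378. ✓

I(r) ≈ 6.4378.


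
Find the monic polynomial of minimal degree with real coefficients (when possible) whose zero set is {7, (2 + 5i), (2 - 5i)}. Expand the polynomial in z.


The polynomial is p(z) = ∏_{α ∈ S} (z − α), where S = {7, (2 + 5i), (2 - 5i)}.
Expanding the product yields: p(z) = z^3 -11·z^2 + 57·z -203.
Note conjugate pairs combine to real quadratics: (z − (2+5i))(z − (2−5i)) = z² − 4z + 29.
The resulting polynomial has degree 3 and real coefficients as required.

p(z) = z^3 -11·z^2 + 57·z -203.


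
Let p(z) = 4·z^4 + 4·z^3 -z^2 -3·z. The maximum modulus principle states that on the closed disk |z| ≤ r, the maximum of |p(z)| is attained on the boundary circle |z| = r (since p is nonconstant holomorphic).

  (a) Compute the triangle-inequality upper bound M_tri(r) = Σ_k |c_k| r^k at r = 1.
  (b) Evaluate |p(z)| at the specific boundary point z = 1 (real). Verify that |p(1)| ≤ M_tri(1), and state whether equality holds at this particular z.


Coefficients: c_0 = 0, c_1 = -3, c_2 = -1, c_3 = 4, c_4 = 4. Radius r = 1.
Part (a). Triangle bound: M_tri(r) = Σ_k |c_k| r^k
  = |0|·1^0 + |-3|·1^1 + |-1|·1^2 + |4|·1^3 + |4|·1^4
  = 0 + 3 + 1 + 4 + 4 = 12.
This bounds M(r) := max_{|z|=r} |p(z)| from above; equality holds iff all terms c_k z^k can be made to align in phase at a single z on |z|=r.
Part (b). At z = 1 (real, on the circle |z| = r):
  p(1) = (0)·1^0 + (-3)·1^1 + (-1)·1^2 + (4)·1^3 + (4)·1^4 = 4.
  |p(1)| = 4.
Check: |p(1)| = 4 ≤ 12 = M_tri(1). ✓ Equality does not hold at z = 1 (the coefficients have mixed signs, so the terms do not all align in phase there).

M_tri(1) = 12; |p(1)| = 4; equality at z=1: no.


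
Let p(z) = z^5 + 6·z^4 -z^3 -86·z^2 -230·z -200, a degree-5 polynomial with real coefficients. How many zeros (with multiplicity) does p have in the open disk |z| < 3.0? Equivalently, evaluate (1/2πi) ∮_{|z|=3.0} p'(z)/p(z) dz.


The zeros of p are: (-2 + 1i), (-2 - 1i), 4, (-3 + 1i), (-3 - 1i).
Their magnitudes are: 2.236, 2.236, 4, 3.162, 3.162.
Zeros with |z| < R = 3.0: (-2 + 1i), (-2 - 1i).
Count = 2.
By the argument principle, (1/2πi) ∮_{|z|=R} p'(z)/p(z) dz equals exactly this count.

Number of zeros inside |z| < 3.0: 2.


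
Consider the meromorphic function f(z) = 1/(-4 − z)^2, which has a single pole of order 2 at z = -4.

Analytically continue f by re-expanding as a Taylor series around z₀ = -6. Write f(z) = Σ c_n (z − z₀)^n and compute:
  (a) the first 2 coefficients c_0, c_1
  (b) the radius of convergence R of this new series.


Let w = z − z₀, so z = z₀ + w.
Then -4 − z = -4 − (z₀ + w) = (-4 − z₀) − w = 2 − w.
f(z) = 1/(2 − w)^2 = (1/(2)^2) · (1 − w/(2))^{−2}.
By the binomial series (1−u)^{−2} = Σ_{n≥0} C(n+1, 1) u^n for |u|<1, with u = w/(2):
  c_n = C(n+1, 1) / (2)^(n+2).
  c_0 = 1/(2)^2 = 1/4.
  c_1 = 2/(2)^3 = 1/4.
The series is valid for |w/d| < 1, i.e. |z − z₀| < |d|.
Radius of convergence: R = |-4 − z₀| = |2| = 2 (distance from z₀ to the singularity z = -4).

c_0 = 1/4, c_1 = 1/4; R = 2.


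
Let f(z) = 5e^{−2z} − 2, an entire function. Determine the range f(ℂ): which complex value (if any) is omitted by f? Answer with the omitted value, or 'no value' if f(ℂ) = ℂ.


Little Picard bounds the complement of f(ℂ) to at most one point.
e^{−2z} is never zero on ℂ, so 5·e^{−2z} takes every value in ℂ ∖ {0}. Adding -2 shifts the range to ℂ ∖ {-2}. Thus f omits exactly the value -2.

Omitted value: -2.


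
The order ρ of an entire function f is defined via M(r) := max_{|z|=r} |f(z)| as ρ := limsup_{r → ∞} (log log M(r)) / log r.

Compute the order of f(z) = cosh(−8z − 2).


cosh(w) is a linear combination of e^{iw} and e^{−iw} (or e^w, e^{−w} in the hyperbolic case), so |cosh(w)| ≤ e^{|w|}. With w = −8z − 2, |w| ≤ 8|z| + 2 = 8r + 2 on |z| = r, giving M(r) ≤ e^{8r + 2}, so ρ ≤ 1. On a suitable ray (z = it for sin/cos; z = t for sinh/cosh, t real → ∞), |cosh(−8z − 2)| grows like e^{8|t|}/2, so ρ ≥ 1. Hence ρ = 1.
Therefore ρ = 1.

Order ρ = 1.


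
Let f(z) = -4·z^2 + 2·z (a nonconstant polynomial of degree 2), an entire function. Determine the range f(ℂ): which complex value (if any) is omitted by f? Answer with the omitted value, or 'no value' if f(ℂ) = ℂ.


Little Picard bounds the complement of f(ℂ) to at most one point.
For every w ∈ ℂ, the equation p(z) − w = 0 is a nonconstant polynomial in z and hence has at least one root by the fundamental theorem of algebra. So p is surjective onto ℂ, omitting no value.

Omitted value: no value.


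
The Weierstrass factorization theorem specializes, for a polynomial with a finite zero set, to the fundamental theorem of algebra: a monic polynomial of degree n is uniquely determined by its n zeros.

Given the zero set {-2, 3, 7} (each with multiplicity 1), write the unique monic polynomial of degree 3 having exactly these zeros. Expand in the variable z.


The polynomial is p(z) = ∏_{α ∈ S} (z − α), where S = {-2, 3, 7}.
Expanding the product yields: p(z) = z^3 -8·z^2 + z + 42.
The resulting polynomial has degree 3 and real coefficients as required.

p(z) = z^3 -8·z^2 + z + 42.


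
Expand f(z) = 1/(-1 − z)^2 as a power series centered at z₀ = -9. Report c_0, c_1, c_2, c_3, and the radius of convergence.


Let w = z − z₀, so z = z₀ + w.
Then -1 − z = -1 − (z₀ + w) = (-1 − z₀) − w = 8 − w.
f(z) = 1/(8 − w)^2 = (1/(8)^2) · (1 − w/(8))^{−2}.
By the binomial series (1−u)^{−2} = Σ_{n≥0} C(n+1, 1) u^n for |u|<1, with u = w/(8):
  c_n = C(n+1, 1) / (8)^(n+2).
  c_0 = 1/(8)^2 = 1/64.
  c_1 = 2/(8)^3 = 1/256.
  c_2 = 3/(8)^4 = 3/4096.
  c_3 = 4/(8)^5 = 1/8192.
The series is valid for |w/d| < 1, i.e. |z − z₀| < |d|.
Radius of convergence: R = |-1 − z₀| = |8| = 8 (distance from z₀ to the singularity z = -1).

c_0 = 1/64, c_1 = 1/256, c_2 = 3/4096, c_3 = 1/8192; R = 8.


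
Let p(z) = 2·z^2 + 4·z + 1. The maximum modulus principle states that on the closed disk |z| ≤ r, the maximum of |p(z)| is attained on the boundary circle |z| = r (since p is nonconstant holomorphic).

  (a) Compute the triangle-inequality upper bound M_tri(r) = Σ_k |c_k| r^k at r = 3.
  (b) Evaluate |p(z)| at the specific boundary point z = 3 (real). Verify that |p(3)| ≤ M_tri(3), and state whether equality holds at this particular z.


Coefficients: c_0 = 1, c_1 = 4, c_2 = 2. Radius r = 3.
Part (a). Triangle bound: M_tri(r) = Σ_k |c_k| r^k
  = |1|·3^0 + |4|·3^1 + |2|·3^2
  = 1 + 12 + 18 = 31.
This bounds M(r) := max_{|z|=r} |p(z)| from above; equality holds iff all terms c_k z^k can be made to align in phase at a single z on |z|=r.
Part (b). At z = 3 (real, on the circle |z| = r):
  p(3) = (1)·3^0 + (4)·3^1 + (2)·3^2 = 31.
  |p(3)| = 31.
Since all nonzero coefficients share the same sign, |p(3)| = 31 = M_tri(3); the triangle bound is attained at z = 3, so in fact M(r) = 31.

M_tri(3) = 31; |p(3)| = 31; equality at z=3: yes.


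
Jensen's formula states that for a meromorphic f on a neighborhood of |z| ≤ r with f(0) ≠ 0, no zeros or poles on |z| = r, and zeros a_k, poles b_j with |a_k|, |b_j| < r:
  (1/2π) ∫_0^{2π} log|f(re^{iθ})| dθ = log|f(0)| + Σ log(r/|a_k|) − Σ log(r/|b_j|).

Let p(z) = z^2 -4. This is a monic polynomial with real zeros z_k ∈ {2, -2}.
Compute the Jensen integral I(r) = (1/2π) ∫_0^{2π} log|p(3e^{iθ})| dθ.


Zeros: -2, 2; r = 3.
Inside |z| < r: -2, 2. Outside (|z| ≥ r): ∅.
p(0) = -4, so log|p(0)| = log(4) = 1.3863.
Apply Jensen: I(r) = log|p(0)| + Σ_k log(r/|z_k|), summed over zeros inside |z| < r.
  log(r/|z_k|) for z_k = 2: log(3/2) = 0.4055
  log(r/|z_k|) for z_k = -2: log(3/2) = 0.4055
Sum over inside zeros: 0.8109.
I(r) = log|p(0)| + (inside sum) = 1.3863 + 0.8109 = 2.1972.
Closed form (all zeros inside, monic): I(r) = n·log(r) = 2·log(3) = 2.1972. ✓

I(r) ≈ 2.1972.


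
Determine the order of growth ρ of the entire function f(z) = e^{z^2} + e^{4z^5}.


Each summand is entire of order 2 and 5 respectively (as in the single-exponential case). The order of a sum is at most the max of the orders, so ρ ≤ 5. For the lower bound: on |z|=r choose arg z so that 4z^5 is real positive; then |e^{4z^5}| = e^{4r^5} while |e^{1z^2}| ≤ e^{1r^2} = o(e^{4r^5}). So |f| ≥ e^{4r^5}(1 − o(1)) and ρ ≥ 5. Hence ρ = max(2, 5) = 5.
Therefore ρ = 5.

Order ρ = 5.


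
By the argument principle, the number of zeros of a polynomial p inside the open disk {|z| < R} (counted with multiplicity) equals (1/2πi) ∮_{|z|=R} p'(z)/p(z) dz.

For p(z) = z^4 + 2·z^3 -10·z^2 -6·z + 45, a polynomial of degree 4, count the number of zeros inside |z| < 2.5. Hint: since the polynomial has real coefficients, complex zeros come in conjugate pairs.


The zeros of p are: (2 + 1i), (2 - 1i), -3, -3.
Their magnitudes are: 2.236, 2.236, 3, 3.
Zeros with |z| < R = 2.5: (2 + 1i), (2 - 1i).
Count = 2.
By the argument principle, (1/2πi) ∮_{|z|=R} p'(z)/p(z) dz equals exactly this count.

Number of zeros inside |z| < 2.5: 2.


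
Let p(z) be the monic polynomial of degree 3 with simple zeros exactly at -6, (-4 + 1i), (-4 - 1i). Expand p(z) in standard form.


The polynomial is p(z) = ∏_{α ∈ S} (z − α), where S = {-6, (-4 + 1i), (-4 - 1i)}.
Expanding the product yields: p(z) = z^3 + 14·z^2 + 65·z + 102.
Note conjugate pairs combine to real quadratics: (z − (-4+1i))(z − (-4−1i)) = z² + 8z + 17.
The resulting polynomial has degree 3 and real coefficients as required.

p(z) = z^3 + 14·z^2 + 65·z + 102.


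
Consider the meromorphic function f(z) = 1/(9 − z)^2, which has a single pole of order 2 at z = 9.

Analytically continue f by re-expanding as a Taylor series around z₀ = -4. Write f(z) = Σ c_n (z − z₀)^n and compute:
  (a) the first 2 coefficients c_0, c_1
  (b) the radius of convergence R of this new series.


Let w = z − z₀, so z = z₀ + w.
Then 9 − z = 9 − (z₀ + w) = (9 − z₀) − w = 13 − w.
f(z) = 1/(13 − w)^2 = (1/(13)^2) · (1 − w/(13))^{−2}.
By the binomial series (1−u)^{−2} = Σ_{n≥0} C(n+1, 1) u^n for |u|<1, with u = w/(13):
  c_n = C(n+1, 1) / (13)^(n+2).
  c_0 = 1/(13)^2 = 1/169.
  c_1 = 2/(13)^3 = 2/2197.
The series is valid for |w/d| < 1, i.e. |z − z₀| < |d|.
Radius of convergence: R = |9 − z₀| = |13| = 13 (distance from z₀ to the singularity z = 9).

c_0 = 1/169, c_1 = 2/2197; R = 13.


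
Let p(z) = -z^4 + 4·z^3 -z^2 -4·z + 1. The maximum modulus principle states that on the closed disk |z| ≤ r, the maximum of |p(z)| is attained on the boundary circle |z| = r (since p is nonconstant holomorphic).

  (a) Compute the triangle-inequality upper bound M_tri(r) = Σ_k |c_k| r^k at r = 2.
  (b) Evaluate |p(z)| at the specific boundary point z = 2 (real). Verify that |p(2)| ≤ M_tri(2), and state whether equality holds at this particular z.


Coefficients: c_0 = 1, c_1 = -4, c_2 = -1, c_3 = 4, c_4 = -1. Radius r = 2.
Part (a). Triangle bound: M_tri(r) = Σ_k |c_k| r^k
  = |1|·2^0 + |-4|·2^1 + |-1|·2^2 + |4|·2^3 + |-1|·2^4
  = 1 + 8 + 4 + 32 + 16 = 61.
This bounds M(r) := max_{|z|=r} |p(z)| from above; equality holds iff all terms c_k z^k can be made to align in phase at a single z on |z|=r.
Part (b). At z = 2 (real, on the circle |z| = r):
  p(2) = (1)·2^0 + (-4)·2^1 + (-1)·2^2 + (4)·2^3 + (-1)·2^4 = 5.
  |p(2)| = 5.
Check: |p(2)| = 5 ≤ 61 = M_tri(2). ✓ Equality does not hold at z = 2 (the coefficients have mixed signs, so the terms do not all align in phase there).

M_tri(2) = 61; |p(2)| = 5; equality at z=2: no.


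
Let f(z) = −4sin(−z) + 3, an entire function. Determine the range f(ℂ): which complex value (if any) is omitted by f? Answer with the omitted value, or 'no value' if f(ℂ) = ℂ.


Little Picard bounds the complement of f(ℂ) to at most one point.
sin is entire and surjective onto ℂ: for every w ∈ ℂ, sin(ζ) = w has a solution ζ ∈ ℂ (e.g., via the complex inverse arcsin). With ζ = −z this gives z = ζ/(-1). Then -4·sin(−z) takes every value in -4·ℂ = ℂ, and adding 3 is a bijection of ℂ. So f is surjective and omits no value. (Note: only on the real line is sin bounded by [−1, 1].)

Omitted value: no value.


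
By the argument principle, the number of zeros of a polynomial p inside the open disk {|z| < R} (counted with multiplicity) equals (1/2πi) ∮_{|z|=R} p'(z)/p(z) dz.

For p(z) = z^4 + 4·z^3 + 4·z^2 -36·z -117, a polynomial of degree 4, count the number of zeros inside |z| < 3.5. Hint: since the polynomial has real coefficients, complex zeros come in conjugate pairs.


The zeros of p are: -3, (-2 + 3i), (-2 - 3i), 3.
Their magnitudes are: 3, 3.606, 3.606, 3.
Zeros with |z| < R = 3.5: -3, 3.
Count = 2.
By the argument principle, (1/2πi) ∮_{|z|=R} p'(z)/p(z) dz equals exactly this count.

Number of zeros inside |z| < 3.5: 2.


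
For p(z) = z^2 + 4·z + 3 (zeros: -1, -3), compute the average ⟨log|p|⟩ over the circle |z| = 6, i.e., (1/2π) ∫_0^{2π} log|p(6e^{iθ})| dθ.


Zeros: -3, -1; r = 6.
Inside |z| < r: -3, -1. Outside (|z| ≥ r): ∅.
p(0) = 3, so log|p(0)| = log(3) = 1.0986.
Apply Jensen: I(r) = log|p(0)| + Σ_k log(r/|z_k|), summed over zeros inside |z| < r.
  log(r/|z_k|) for z_k = -1: log(6/1) = 1.7918
  log(r/|z_k|) for z_k = -3: log(6/3) = 0.6931
Sum over inside zeros: 2.4849.
I(r) = log|p(0)| + (inside sum) = 1.0986 + 2.4849 = 3.5835.
Closed form (all zeros inside, monic): I(r) = n·log(r) = 2·log(6) = 3.5835. ✓

I(r) ≈ 3.5835.


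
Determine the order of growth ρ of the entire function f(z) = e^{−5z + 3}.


|e^{−5z + 3}| = e^{Re(-5·z) + 3} ≤ e^{5|z|^1 + 3} = e^{5r^1 + 3} on |z| = r, so ρ ≤ 1. Choosing z on |z|=r so that -5·z is real positive (always possible by picking arg z appropriately) gives |f(z)| = e^{5r^1 + 3}, matching the bound. The additive constant 3 does not affect log log M(r) ~ 1·log r. Hence ρ = 1.
Therefore ρ = 1.

Order ρ = 1.


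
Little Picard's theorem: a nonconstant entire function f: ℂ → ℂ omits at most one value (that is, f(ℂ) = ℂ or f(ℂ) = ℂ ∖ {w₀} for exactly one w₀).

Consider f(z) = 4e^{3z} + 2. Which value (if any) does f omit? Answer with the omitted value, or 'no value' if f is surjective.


Little Picard bounds the complement of f(ℂ) to at most one point.
e^{3z} is never zero on ℂ, so 4·e^{3z} takes every value in ℂ ∖ {0}. Adding 2 shifts the range to ℂ ∖ {2}. Thus f omits exactly the value 2.

Omitted value: 2.


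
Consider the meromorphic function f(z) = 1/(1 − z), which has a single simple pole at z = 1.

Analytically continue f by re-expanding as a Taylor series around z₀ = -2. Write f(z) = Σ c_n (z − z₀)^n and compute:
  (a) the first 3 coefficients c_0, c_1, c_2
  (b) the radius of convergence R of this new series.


Let w = z − z₀, so z = z₀ + w.
Then 1 − z = 1 − (z₀ + w) = (1 − z₀) − w = 3 − w.
f(z) = 1/(3 − w) = (1/(3)) · 1/(1 − w/(3)) = Σ_{n≥0} w^n / (3)^(n+1).
So c_n = 1/(3)^(n+1):
  c_0 = 1/(3)^1 = 1/3.
  c_1 = 1/(3)^2 = 1/9.
  c_2 = 1/(3)^3 = 1/27.
The series is valid for |w/d| < 1, i.e. |z − z₀| < |d|.
Radius of convergence: R = |1 − z₀| = |3| = 3 (distance from z₀ to the singularity z = 1).

c_0 = 1/3, c_1 = 1/9, c_2 = 1/27; R = 3.
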